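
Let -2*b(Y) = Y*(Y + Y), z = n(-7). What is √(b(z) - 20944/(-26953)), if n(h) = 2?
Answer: 6*I*√65037589/26953 ≈ 1.7953*I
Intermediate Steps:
z = 2
b(Y) = -Y² (b(Y) = -Y*(Y + Y)/2 = -Y*2*Y/2 = -Y²)
√(b(z) - 20944/(-26953)) = √(-1*2² - 20944/(-26953)) = √(-1*4 - 20944*(-1/26953)) = √(-4 + 20944/26953) = √(-86868/26953) = 6*I*√65037589/26953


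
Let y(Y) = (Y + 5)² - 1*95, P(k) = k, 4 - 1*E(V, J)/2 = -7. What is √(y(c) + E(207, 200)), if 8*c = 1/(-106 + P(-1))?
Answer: I*√35179887/856 ≈ 6.929*I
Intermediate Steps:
E(V, J) = 22 (E(V, J) = 8 - 2*(-7) = 8 + 14 = 22)
c = -1/856 (c = 1/(8*(-106 - 1)) = (⅛)/(-107) = (⅛)*(-1/107) = -1/856 ≈ -0.0011682)
y(Y) = -95 + (5 + Y)² (y(Y) = (5 + Y)² - 95 = -95 + (5 + Y)²)
√(y(c) + E(207, 200)) = √((-95 + (5 - 1/856)²) + 22) = √((-95 + (4279/856)²) + 22) = √((-95 + 18309841/732736) + 22) = √(-51300079/732736 + 22) = √(-35179887/732736) = I*√35179887/856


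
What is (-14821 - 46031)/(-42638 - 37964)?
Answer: 30426/40301 ≈ 0.75497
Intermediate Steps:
(-14821 - 46031)/(-42638 - 37964) = -60852/(-80602) = -60852*(-1/80602) = 30426/40301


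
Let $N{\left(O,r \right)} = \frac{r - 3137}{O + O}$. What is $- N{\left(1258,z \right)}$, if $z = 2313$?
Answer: $\frac{206}{629} \approx 0.3275$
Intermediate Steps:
$N{\left(O,r \right)} = \frac{-3137 + r}{2 O}$
$- N{\left(1258,z \right)} = - \frac{-3137 + 2313}{2 \cdot 1258} = - \frac{-824}{2 \cdot 1258} = \left(-1\right) \left(- \frac{206}{629}\right) = \frac{206}{629}$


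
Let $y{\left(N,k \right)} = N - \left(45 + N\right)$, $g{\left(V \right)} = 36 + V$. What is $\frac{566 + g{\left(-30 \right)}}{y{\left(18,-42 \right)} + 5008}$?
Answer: $\frac{572}{4963} \approx 0.11525$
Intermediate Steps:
$y{\left(N,k \right)} = -45$
$\frac{566 + g{\left(-30 \right)}}{y{\left(18,-42 \right)} + 5008} = \frac{566 + \left(36 - 30\right)}{-45 + 5008} = \frac{566 + 6}{4963} = 572 \cdot \frac{1}{4963} = \frac{572}{4963}$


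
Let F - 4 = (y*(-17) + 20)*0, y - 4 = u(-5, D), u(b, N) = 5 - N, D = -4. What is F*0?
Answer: 0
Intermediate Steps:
y = 13 (y = 4 + (5 - 1*(-4)) = 4 + (5 + 4) = 4 + 9 = 13)
F = 4 (F = 4 + (13*(-17) + 20)*0 = 4 + (-221 + 20)*0 = 4 - 201*0 = 4 + 0 = 4)
F*0 = 4*0 = 0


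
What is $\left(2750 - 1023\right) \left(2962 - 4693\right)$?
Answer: $-2989437$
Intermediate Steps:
$\left(2750 - 1023\right) \left(2962 - 4693\right) = 1727 \left(-1731\right) = -2989437$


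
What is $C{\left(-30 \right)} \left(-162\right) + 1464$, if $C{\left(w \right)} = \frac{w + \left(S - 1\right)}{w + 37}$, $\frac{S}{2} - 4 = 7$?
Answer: $\frac{11706}{7} \approx 1672.3$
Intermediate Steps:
$S = 22$ ($S = 8 + 2 \cdot 7 = 8 + 14 = 22$)
$C{\left(w \right)} = \frac{21 + w}{37 + w}$ ($C{\left(w \right)} = \frac{w + \left(22 - 1\right)}{w + 37} = \frac{w + 21}{37 + w} = \frac{21 + w}{37 + w}$)
$C{\left(-30 \right)} \left(-162\right) + 1464 = \frac{21 - 30}{37 - 30} \left(-162\right) + 1464 = \frac{1}{7} \left(-9\right) \left(-162\right) + 1464 = \left(- \frac{9}{7}\right) \left(-162\right) + 1464 = \frac{1458}{7} + 1464 = \frac{11706}{7}$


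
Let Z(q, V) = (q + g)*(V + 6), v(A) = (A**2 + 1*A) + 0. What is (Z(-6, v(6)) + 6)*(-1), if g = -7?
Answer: 618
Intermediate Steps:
v(A) = A + A**2 (v(A) = (A**2 + A) + 0 = (A + A**2) + 0 = A + A**2)
Z(q, V) = (-7 + q)*(6 + V) (Z(q, V) = (q - 7)*(V + 6) = (-7 + q)*(6 + V))
(Z(-6, v(6)) + 6)*(-1) = ((-42 - 42*(1 + 6) + 6*(-6) + (6*(1 + 6))*(-6)) + 6)*(-1) = ((-42 - 42*7 - 36 + (6*7)*(-6)) + 6)*(-1) = ((-42 - 7*42 - 36 + 42*(-6)) + 6)*(-1) = ((-42 - 294 - 36 - 252) + 6)*(-1) = (-624 + 6)*(-1) = -618*(-1) = 618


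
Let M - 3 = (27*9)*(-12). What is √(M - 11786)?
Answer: I*√14699 ≈ 121.24*I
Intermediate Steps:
M = -2913 (M = 3 + (27*9)*(-12) = 3 + 243*(-12) = 3 - 2916 = -2913)
√(M - 11786) = √(-2913 - 11786) = √(-14699) = I*√14699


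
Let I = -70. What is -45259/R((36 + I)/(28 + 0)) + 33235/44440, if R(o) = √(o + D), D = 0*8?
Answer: 6647/8888 + 45259*I*√238/17 ≈ 0.74786 + 41072.0*I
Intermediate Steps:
D = 0
R(o) = √o (R(o) = √(o + 0) = √o)
-45259/R((36 + I)/(28 + 0)) + 33235/44440 = -45259*√(28 + 0)/√(36 - 70) + 33235/44440 = -45259*(-I*√238/17) + 33235*(1/44440) = -45259*(-I*√238/17) + 6647/8888 = -(-45259)*I*√238/17 + 6647/8888 = 45259*I*√238/17 + 6647/8888 = 6647/8888 + 45259*I*√238/17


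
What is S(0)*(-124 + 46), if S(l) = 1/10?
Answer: -39/5 ≈ -7.8000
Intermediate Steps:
S(l) = ⅒
S(0)*(-124 + 46) = (-124 + 46)/10 = (⅒)*(-78) = -39/5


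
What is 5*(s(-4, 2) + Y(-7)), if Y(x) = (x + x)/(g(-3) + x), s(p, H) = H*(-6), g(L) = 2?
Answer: -46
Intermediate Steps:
s(p, H) = -6*H
Y(x) = 2*x/(2 + x) (Y(x) = (x + x)/(2 + x) = (2*x)/(2 + x) = 2*x/(2 + x))
5*(s(-4, 2) + Y(-7)) = 5*(-6*2 + 2*(-7)/(2 - 7)) = 5*(-12 + 2*(-7)/(-5)) = 5*(-12 + 2*(-7)*(-⅕)) = 5*(-12 + 14/5) = 5*(-46/5) = -46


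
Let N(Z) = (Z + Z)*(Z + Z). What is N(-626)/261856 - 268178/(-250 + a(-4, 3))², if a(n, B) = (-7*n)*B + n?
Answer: -194712131/59122175 ≈ -3.2934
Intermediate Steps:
a(n, B) = n - 7*B*n (a(n, B) = -7*B*n + n = n - 7*B*n)
N(Z) = 4*Z² (N(Z) = (2*Z)*(2*Z) = 4*Z²)
N(-626)/261856 - 268178/(-250 + a(-4, 3))² = (4*(-626)²)/261856 - 268178/(-250 - 4*(1 - 7*3))² = (4*391876)*(1/261856) - 268178/(-250 - 4*(1 - 21))² = 1567504*(1/261856) - 268178/(-250 - 4*(-20))² = 97969/16366 - 268178/(-250 + 80)² = 97969/16366 - 268178/((-170)²) = 97969/16366 - 268178/28900 = 97969/16366 - 268178*1/28900 = 97969/16366 - 134089/14450 = -194712131/59122175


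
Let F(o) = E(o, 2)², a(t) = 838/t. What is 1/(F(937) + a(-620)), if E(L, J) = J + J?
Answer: 310/4541 ≈ 0.068267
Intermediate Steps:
E(L, J) = 2*J
F(o) = 16 (F(o) = (2*2)² = 4² = 16)
1/(F(937) + a(-620)) = 1/(16 + 838/(-620)) = 1/(16 + 838*(-1/620)) = 1/(16 - 419/310) = 1/(4541/310) = 310/4541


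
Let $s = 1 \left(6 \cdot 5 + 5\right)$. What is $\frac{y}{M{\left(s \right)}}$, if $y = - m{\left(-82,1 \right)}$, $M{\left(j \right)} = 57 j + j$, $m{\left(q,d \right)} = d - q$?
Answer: $- \frac{83}{2030} \approx -0.040887$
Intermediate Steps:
$s = 35$ ($s = 1 \left(30 + 5\right) = 1 \cdot 35 = 35$)
$M{\left(j \right)} = 58 j$
$y = -83$ ($y = - (1 - -82) = - (1 + 82) = \left(-1\right) 83 = -83$)
$\frac{y}{M{\left(s \right)}} = - \frac{83}{58 \cdot 35} = - \frac{83}{2030}$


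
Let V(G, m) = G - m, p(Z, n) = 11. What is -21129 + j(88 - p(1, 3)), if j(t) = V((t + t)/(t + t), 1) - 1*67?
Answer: -21196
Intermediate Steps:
j(t) = -67 (j(t) = ((t + t)/(t + t) - 1*1) - 1*67 = ((2*t)/((2*t)) - 1) - 67 = ((2*t)*(1/(2*t)) - 1) - 67 = (1 - 1) - 67 = 0 - 67 = -67)
-21129 + j(88 - p(1, 3)) = -21129 - 67 = -21196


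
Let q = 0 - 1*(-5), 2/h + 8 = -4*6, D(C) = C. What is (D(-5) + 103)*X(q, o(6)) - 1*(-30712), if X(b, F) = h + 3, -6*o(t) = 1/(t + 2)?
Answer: 247999/8 ≈ 31000.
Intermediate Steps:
h = -1/16 (h = 2/(-8 - 4*6) = 2/(-8 - 24) = 2/(-32) = 2*(-1/32) = -1/16 ≈ -0.062500)
q = 5 (q = 0 + 5 = 5)
o(t) = -1/(6*(2 + t)) (o(t) = -1/(6*(t + 2)) = -1/(6*(2 + t)))
X(b, F) = 47/16 (X(b, F) = -1/16 + 3 = 47/16)
(D(-5) + 103)*X(q, o(6)) - 1*(-30712) = (-5 + 103)*(47/16) - 1*(-30712) = 98*(47/16) + 30712 = 2303/8 + 30712 = 247999/8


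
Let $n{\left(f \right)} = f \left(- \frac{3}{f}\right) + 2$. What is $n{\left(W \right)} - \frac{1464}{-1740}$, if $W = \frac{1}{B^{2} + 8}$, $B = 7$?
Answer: $- \frac{23}{145} \approx -0.15862$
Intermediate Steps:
$W = \frac{1}{57}$ ($W = \frac{1}{7^{2} + 8} = \frac{1}{49 + 8} = \frac{1}{57} \approx 0.017544$)
$n{\left(f \right)} = -1$ ($n{\left(f \right)} = -3 + 2 = -1$)
$n{\left(W \right)} - \frac{1464}{-1740} = -1 - \frac{1464}{-1740} = -1 - - \frac{122}{145} = -1 + \frac{122}{145} = - \frac{23}{145}$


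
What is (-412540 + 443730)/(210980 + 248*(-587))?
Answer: 15595/32702 ≈ 0.47688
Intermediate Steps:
(-412540 + 443730)/(210980 + 248*(-587)) = 31190/(210980 - 145576) = 31190/65404 = 31190*(1/65404) = 15595/32702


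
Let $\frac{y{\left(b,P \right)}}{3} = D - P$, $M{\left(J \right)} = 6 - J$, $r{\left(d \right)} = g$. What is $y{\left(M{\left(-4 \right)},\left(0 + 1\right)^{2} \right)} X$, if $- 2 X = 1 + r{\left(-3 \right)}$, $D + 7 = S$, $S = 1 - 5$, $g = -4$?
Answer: $-54$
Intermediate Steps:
$S = -4$
$r{\left(d \right)} = -4$
$D = -11$ ($D = -7 - 4 = -11$)
$y{\left(b,P \right)} = -33 - 3 P$ ($y{\left(b,P \right)} = 3 \left(-11 - P\right) = -33 - 3 P$)
$X = \frac{3}{2}$ ($X = - \frac{1 - 4}{2} = \left(- \frac{1}{2}\right) \left(-3\right) = \frac{3}{2} \approx 1.5$)
$y{\left(M{\left(-4 \right)},\left(0 + 1\right)^{2} \right)} X = \left(-33 - 3 \left(0 + 1\right)^{2}\right) \frac{3}{2} = \left(-33 - 3 \cdot 1^{2}\right) \frac{3}{2} = \left(-33 - 3\right) \frac{3}{2} = \left(-36\right) \frac{3}{2} = -54$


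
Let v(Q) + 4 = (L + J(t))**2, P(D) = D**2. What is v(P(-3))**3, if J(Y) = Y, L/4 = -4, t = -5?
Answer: 83453453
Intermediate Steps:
L = -16 (L = 4*(-4) = -16)
v(Q) = 437 (v(Q) = -4 + (-16 - 5)**2 = -4 + (-21)**2 = -4 + 441 = 437)
v(P(-3))**3 = 437**3 = 83453453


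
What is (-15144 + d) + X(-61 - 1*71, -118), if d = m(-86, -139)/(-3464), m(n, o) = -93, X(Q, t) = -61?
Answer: -52670027/3464 ≈ -15205.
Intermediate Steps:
d = 93/3464 (d = -93/(-3464) = -93*(-1/3464) = 93/3464 ≈ 0.026848)
(-15144 + d) + X(-61 - 1*71, -118) = (-15144 + 93/3464) - 61 = -52458723/3464 - 61 = -52670027/3464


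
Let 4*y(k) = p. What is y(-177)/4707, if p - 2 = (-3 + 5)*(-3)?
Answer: -1/4707 ≈ -0.00021245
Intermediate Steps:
p = -4 (p = 2 + (-3 + 5)*(-3) = 2 + 2*(-3) = 2 - 6 = -4)
y(k) = -1 (y(k) = (1/4)*(-4) = -1)
y(-177)/4707 = -1/4707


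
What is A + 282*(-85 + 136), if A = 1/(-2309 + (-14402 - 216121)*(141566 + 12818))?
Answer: 511841934857861/35589065141 ≈ 14382.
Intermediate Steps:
A = -1/35589065141 (A = 1/(-2309 - 230523*154384) = 1/(-2309 - 35589062832) = 1/(-35589065141) = -1/35589065141 ≈ -2.8099e-11)
A + 282*(-85 + 136) = -1/35589065141 + 282*(-85 + 136) = -1/35589065141 + 282*51 = -1/35589065141 + 14382 = 511841934857861/35589065141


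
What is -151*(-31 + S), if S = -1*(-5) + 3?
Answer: 3473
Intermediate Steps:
S = 8 (S = 5 + 3 = 8)
-151*(-31 + S) = -151*(-31 + 8) = -151*(-23) = 3473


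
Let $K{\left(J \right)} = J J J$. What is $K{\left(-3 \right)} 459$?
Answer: $-12393$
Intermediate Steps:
$K{\left(J \right)} = J^{3}$ ($K{\left(J \right)} = J^{2} J = J^{3}$)
$K{\left(-3 \right)} 459 = \left(-3\right)^{3} \cdot 459 = \left(-27\right) 459 = -12393$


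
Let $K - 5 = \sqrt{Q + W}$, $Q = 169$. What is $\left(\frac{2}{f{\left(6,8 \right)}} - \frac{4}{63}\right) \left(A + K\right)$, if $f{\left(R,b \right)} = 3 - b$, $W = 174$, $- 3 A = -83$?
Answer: $- \frac{2044}{135} - \frac{146 \sqrt{7}}{45} \approx -23.725$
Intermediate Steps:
$A = \frac{83}{3}$ ($A = \left(- \frac{1}{3}\right) \left(-83\right) = \frac{83}{3} \approx 27.667$)
$K = 5 + 7 \sqrt{7}$ ($K = 5 + \sqrt{169 + 174} = 5 + \sqrt{343} = 5 + 7 \sqrt{7} \approx 23.52$)
$\left(\frac{2}{f{\left(6,8 \right)}} - \frac{4}{63}\right) \left(A + K\right) = \left(\frac{2}{3 - 8} - \frac{4}{63}\right) \left(\frac{83}{3} + \left(5 + 7 \sqrt{7}\right)\right) = \left(\frac{2}{3 - 8} - \frac{4}{63}\right) \left(\frac{98}{3} + 7 \sqrt{7}\right) = \left(\frac{2}{-5} - \frac{4}{63}\right) \left(\frac{98}{3} + 7 \sqrt{7}\right) = \left(2 \left(- \frac{1}{5}\right) - \frac{4}{63}\right) \left(\frac{98}{3} + 7 \sqrt{7}\right) = \left(- \frac{2}{5} - \frac{4}{63}\right) \left(\frac{98}{3} + 7 \sqrt{7}\right) = - \frac{146 \left(\frac{98}{3} + 7 \sqrt{7}\right)}{315} = - \frac{2044}{135} - \frac{146 \sqrt{7}}{45}$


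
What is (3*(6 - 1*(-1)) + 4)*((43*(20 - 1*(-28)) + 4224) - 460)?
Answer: 145700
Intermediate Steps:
(3*(6 - 1*(-1)) + 4)*((43*(20 - 1*(-28)) + 4224) - 460) = (3*(6 + 1) + 4)*((43*(20 + 28) + 4224) - 460) = (3*7 + 4)*((43*48 + 4224) - 460) = (21 + 4)*((2064 + 4224) - 460) = 25*(6288 - 460) = 25*5828 = 145700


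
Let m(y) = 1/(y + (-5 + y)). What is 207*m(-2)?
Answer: -23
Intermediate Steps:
m(y) = 1/(-5 + 2*y)
207*m(-2) = 207/(-5 + 2*(-2)) = 207/(-5 - 4) = 207/(-9) = 207*(-⅑) = -23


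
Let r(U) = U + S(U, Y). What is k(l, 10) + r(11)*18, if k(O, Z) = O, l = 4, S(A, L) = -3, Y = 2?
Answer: 148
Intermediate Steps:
r(U) = -3 + U (r(U) = U - 3 = -3 + U)
k(l, 10) + r(11)*18 = 4 + (-3 + 11)*18 = 4 + 8*18 = 4 + 144 = 148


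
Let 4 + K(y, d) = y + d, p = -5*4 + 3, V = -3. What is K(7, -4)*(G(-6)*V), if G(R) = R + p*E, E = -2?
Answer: 84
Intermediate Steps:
p = -17 (p = -20 + 3 = -17)
G(R) = 34 + R (G(R) = R - 17*(-2) = R + 34 = 34 + R)
K(y, d) = -4 + d + y (K(y, d) = -4 + (y + d) = -4 + (d + y) = -4 + d + y)
K(7, -4)*(G(-6)*V) = (-4 - 4 + 7)*((34 - 6)*(-3)) = -28*(-3) = -1*(-84) = 84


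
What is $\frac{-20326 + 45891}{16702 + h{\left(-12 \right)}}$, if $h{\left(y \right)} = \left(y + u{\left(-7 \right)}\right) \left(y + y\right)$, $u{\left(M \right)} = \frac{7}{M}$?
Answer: $\frac{25565}{17014} \approx 1.5026$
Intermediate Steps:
$h{\left(y \right)} = 2 y \left(-1 + y\right)$ ($h{\left(y \right)} = \left(y + \frac{7}{-7}\right) \left(y + y\right) = \left(y + 7 \left(- \frac{1}{7}\right)\right) 2 y = \left(y - 1\right) 2 y = \left(-1 + y\right) 2 y = 2 y \left(-1 + y\right)$)
$\frac{-20326 + 45891}{16702 + h{\left(-12 \right)}} = \frac{-20326 + 45891}{16702 + 2 \left(-12\right) \left(-1 - 12\right)} = \frac{25565}{16702 + 2 \left(-12\right) \left(-13\right)} = \frac{25565}{16702 + 312} = \frac{25565}{17014}$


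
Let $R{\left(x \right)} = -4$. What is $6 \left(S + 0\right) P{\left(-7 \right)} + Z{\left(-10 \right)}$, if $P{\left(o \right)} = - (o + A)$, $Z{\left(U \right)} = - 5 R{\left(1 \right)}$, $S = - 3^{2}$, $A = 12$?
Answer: $290$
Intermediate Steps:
$S = -9$ ($S = \left(-1\right) 9 = -9$)
$Z{\left(U \right)} = 20$ ($Z{\left(U \right)} = \left(-5\right) \left(-4\right) = 20$)
$P{\left(o \right)} = -12 - o$ ($P{\left(o \right)} = - (o + 12) = - (12 + o) = -12 - o$)
$6 \left(S + 0\right) P{\left(-7 \right)} + Z{\left(-10 \right)} = 6 \left(-9 + 0\right) \left(-12 - -7\right) + 20 = 6 \left(-9\right) \left(-12 + 7\right) + 20 = \left(-54\right) \left(-5\right) + 20 = 270 + 20 = 290$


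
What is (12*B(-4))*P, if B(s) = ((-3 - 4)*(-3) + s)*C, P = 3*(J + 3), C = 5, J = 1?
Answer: 12240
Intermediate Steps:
P = 12 (P = 3*(1 + 3) = 3*4 = 12)
B(s) = 105 + 5*s (B(s) = ((-3 - 4)*(-3) + s)*5 = (-7*(-3) + s)*5 = (21 + s)*5 = 105 + 5*s)
(12*B(-4))*P = (12*(105 + 5*(-4)))*12 = (12*(105 - 20))*12 = (12*85)*12 = 1020*12 = 12240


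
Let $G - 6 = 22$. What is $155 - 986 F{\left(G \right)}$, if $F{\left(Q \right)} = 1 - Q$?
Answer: $26777$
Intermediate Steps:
$G = 28$ ($G = 6 + 22 = 28$)
$155 - 986 F{\left(G \right)} = 155 - 986 \left(1 - 28\right) = 155 - -26622 = 155 + 26622 = 26777$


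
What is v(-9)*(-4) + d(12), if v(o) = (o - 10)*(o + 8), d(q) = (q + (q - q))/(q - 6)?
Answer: -74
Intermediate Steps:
d(q) = q/(-6 + q) (d(q) = (q + 0)/(-6 + q) = q/(-6 + q))
v(o) = (-10 + o)*(8 + o)
v(-9)*(-4) + d(12) = (-80 + (-9)² - 2*(-9))*(-4) + 12/(-6 + 12) = (-80 + 81 + 18)*(-4) + 12/6 = 19*(-4) + 12*(⅙) = -76 + 2 = -74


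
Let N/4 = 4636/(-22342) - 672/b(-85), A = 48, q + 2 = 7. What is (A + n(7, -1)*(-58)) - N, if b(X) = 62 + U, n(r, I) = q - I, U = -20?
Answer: -2627084/11171 ≈ -235.17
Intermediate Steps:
q = 5 (q = -2 + 7 = 5)
n(r, I) = 5 - I
b(X) = 42 (b(X) = 62 - 20 = 42)
N = -724216/11171 (N = 4*(4636/(-22342) - 672/42) = 4*(4636*(-1/22342) - 672*1/42) = 4*(-2318/11171 - 16) = 4*(-181054/11171) = -724216/11171 ≈ -64.830)
(A + n(7, -1)*(-58)) - N = (48 + (5 - 1*(-1))*(-58)) - 1*(-724216/11171) = (48 + (5 + 1)*(-58)) + 724216/11171 = (48 + 6*(-58)) + 724216/11171 = (48 - 348) + 724216/11171 = -300 + 724216/11171 = -2627084/11171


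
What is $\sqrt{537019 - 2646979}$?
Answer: $6 i \sqrt{58610} \approx 1452.6 i$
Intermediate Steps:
$\sqrt{537019 - 2646979} = \sqrt{-2109960} = 6 i \sqrt{58610}$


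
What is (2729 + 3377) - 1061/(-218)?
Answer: 1332169/218 ≈ 6110.9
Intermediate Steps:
(2729 + 3377) - 1061/(-218) = 6106 - 1061*(-1/218) = 6106 + 1061/218 = 1332169/218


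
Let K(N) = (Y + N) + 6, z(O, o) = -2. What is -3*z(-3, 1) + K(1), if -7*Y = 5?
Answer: 86/7 ≈ 12.286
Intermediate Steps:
Y = -5/7 (Y = -1/7*5 = -5/7 ≈ -0.71429)
K(N) = 37/7 + N (K(N) = (-5/7 + N) + 6 = 37/7 + N)
-3*z(-3, 1) + K(1) = -3*(-2) + (37/7 + 1) = 6 + 44/7 = 86/7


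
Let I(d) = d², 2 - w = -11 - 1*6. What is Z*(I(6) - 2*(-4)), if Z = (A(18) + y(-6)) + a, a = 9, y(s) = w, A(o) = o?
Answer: 2024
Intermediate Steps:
w = 19 (w = 2 - (-11 - 1*6) = 2 - (-11 - 6) = 2 - 1*(-17) = 2 + 17 = 19)
y(s) = 19
Z = 46 (Z = (18 + 19) + 9 = 37 + 9 = 46)
Z*(I(6) - 2*(-4)) = 46*(6² - 2*(-4)) = 46*(36 + 8) = 46*44 = 2024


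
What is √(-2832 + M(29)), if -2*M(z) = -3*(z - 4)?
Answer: 9*I*√138/2 ≈ 52.863*I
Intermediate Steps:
M(z) = -6 + 3*z/2 (M(z) = -(-3)*(z - 4)/2 = -(-3)*(-4 + z)/2 = -(12 - 3*z)/2 = -6 + 3*z/2)
√(-2832 + M(29)) = √(-2832 + (-6 + (3/2)*29)) = √(-2832 + (-6 + 87/2)) = √(-2832 + 75/2) = √(-5589/2) = 9*I*√138/2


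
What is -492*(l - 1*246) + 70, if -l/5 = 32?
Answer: 199822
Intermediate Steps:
l = -160 (l = -5*32 = -160)
-492*(l - 1*246) + 70 = -492*(-160 - 1*246) + 70 = -492*(-160 - 246) + 70 = -492*(-406) + 70 = 199752 + 70 = 199822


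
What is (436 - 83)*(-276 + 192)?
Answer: -29652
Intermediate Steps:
(436 - 83)*(-276 + 192) = 353*(-84) = -29652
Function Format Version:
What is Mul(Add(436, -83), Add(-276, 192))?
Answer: -29652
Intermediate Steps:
Mul(Add(436, -83), Add(-276, 192)) = Mul(353, -84) = -29652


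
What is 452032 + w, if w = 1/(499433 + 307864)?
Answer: 364924077505/807297 ≈ 4.5203e+5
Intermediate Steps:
w = 1/807297 ≈ 1.2387e-6
452032 + w = 452032 + 1/807297 = 364924077505/807297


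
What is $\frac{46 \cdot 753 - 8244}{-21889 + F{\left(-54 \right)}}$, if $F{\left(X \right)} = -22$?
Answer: $- \frac{26394}{21911} \approx -1.2046$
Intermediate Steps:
$\frac{46 \cdot 753 - 8244}{-21889 + F{\left(-54 \right)}} = \frac{46 \cdot 753 - 8244}{-21889 - 22} = \frac{34638 - 8244}{-21911} = 26394 \left(- \frac{1}{21911}\right) = - \frac{26394}{21911}$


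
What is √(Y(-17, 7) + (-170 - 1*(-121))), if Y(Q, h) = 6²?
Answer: I*√13 ≈ 3.6056*I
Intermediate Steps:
Y(Q, h) = 36
√(Y(-17, 7) + (-170 - 1*(-121))) = √(36 + (-170 - 1*(-121))) = √(36 + (-170 + 121)) = √(36 - 49) = √(-13) = I*√13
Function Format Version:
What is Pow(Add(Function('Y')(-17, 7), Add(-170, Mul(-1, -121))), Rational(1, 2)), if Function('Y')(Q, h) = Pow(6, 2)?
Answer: Mul(I, Pow(13, Rational(1, 2))) ≈ Mul(3.6056, I)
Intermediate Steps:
Function('Y')(Q, h) = 36
Pow(Add(Function('Y')(-17, 7), Add(-170, Mul(-1, -121))), Rational(1, 2)) = Pow(Add(36, Add(-170, Mul(-1, -121))), Rational(1, 2)) = Pow(Add(36, Add(-170, 121)), Rational(1, 2)) = Pow(Add(36, -49), Rational(1, 2)) = Pow(-13, Rational(1, 2)) = Mul(I, Pow(13, Rational(1, 2)))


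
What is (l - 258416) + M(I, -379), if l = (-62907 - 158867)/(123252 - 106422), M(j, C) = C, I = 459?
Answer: -2177870812/8415 ≈ -2.5881e+5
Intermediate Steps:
l = -110887/8415 (l = -221774/16830 = -221774*1/16830 = -110887/8415 ≈ -13.177)
(l - 258416) + M(I, -379) = (-110887/8415 - 258416) - 379 = -2174681527/8415 - 379 = -2177870812/8415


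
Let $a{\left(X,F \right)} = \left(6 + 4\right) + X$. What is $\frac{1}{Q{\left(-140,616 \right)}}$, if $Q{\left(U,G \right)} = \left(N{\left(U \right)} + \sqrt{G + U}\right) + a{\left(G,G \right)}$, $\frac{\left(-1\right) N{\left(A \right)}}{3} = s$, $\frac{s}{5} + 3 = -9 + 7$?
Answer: $\frac{701}{490925} - \frac{2 \sqrt{119}}{490925} \approx 0.0013835$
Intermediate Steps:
$a{\left(X,F \right)} = 10 + X$
$s = -25$ ($s = -15 + 5 \left(-9 + 7\right) = -15 + 5 \left(-2\right) = -15 - 10 = -25$)
$N{\left(A \right)} = 75$ ($N{\left(A \right)} = \left(-3\right) \left(-25\right) = 75$)
$Q{\left(U,G \right)} = 85 + G + \sqrt{G + U}$ ($Q{\left(U,G \right)} = \left(75 + \sqrt{G + U}\right) + \left(10 + G\right) = 85 + G + \sqrt{G + U}$)
$\frac{1}{Q{\left(-140,616 \right)}} = \frac{1}{85 + 616 + \sqrt{616 - 140}} = \frac{1}{85 + 616 + \sqrt{476}} = \frac{1}{85 + 616 + 2 \sqrt{119}} = \frac{1}{701 + 2 \sqrt{119}}$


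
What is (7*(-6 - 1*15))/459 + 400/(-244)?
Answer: -18289/9333 ≈ -1.9596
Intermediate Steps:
(7*(-6 - 1*15))/459 + 400/(-244) = (7*(-6 - 15))*(1/459) + 400*(-1/244) = (7*(-21))*(1/459) - 100/61 = -147*1/459 - 100/61 = -49/153 - 100/61 = -18289/9333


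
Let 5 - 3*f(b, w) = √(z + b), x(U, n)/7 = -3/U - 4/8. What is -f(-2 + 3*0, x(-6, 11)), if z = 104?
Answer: -5/3 + √102/3 ≈ 1.6998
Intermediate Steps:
x(U, n) = -7/2 - 21/U (x(U, n) = 7*(-3/U - 4/8) = 7*(-3/U - 4*⅛) = 7*(-3/U - ½) = 7*(-½ - 3/U) = -7/2 - 21/U)
f(b, w) = 5/3 - √(104 + b)/3
-f(-2 + 3*0, x(-6, 11)) = -(5/3 - √(104 + (-2 + 3*0))/3) = -(5/3 - √(104 + (-2 + 0))/3) = -(5/3 - √(104 - 2)/3) = -(5/3 - √102/3) = -5/3 + √102/3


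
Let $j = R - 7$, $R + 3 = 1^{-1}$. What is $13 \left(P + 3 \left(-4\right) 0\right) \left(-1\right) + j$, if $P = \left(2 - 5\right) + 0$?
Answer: $30$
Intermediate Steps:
$R = -2$ ($R = -3 + 1^{-1} = -3 + 1 = -2$)
$P = -3$ ($P = -3 + 0 = -3$)
$j = -9$ ($j = -2 - 7 = -9$)
$13 \left(P + 3 \left(-4\right) 0\right) \left(-1\right) + j = 13 \left(-3 + 3 \left(-4\right) 0\right) \left(-1\right) - 9 = 13 \left(-3 - 0\right) \left(-1\right) - 9 = 13 \left(-3 + 0\right) \left(-1\right) - 9 = 13 \left(\left(-3\right) \left(-1\right)\right) - 9 = 13 \cdot 3 - 9 = 39 - 9 = 30$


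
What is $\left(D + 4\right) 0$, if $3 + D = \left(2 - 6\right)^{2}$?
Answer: $0$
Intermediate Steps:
$D = 13$ ($D = -3 + \left(2 - 6\right)^{2} = -3 + \left(-4\right)^{2} = -3 + 16 = 13$)
$\left(D + 4\right) 0 = \left(13 + 4\right) 0 = 17 \cdot 0 = 0$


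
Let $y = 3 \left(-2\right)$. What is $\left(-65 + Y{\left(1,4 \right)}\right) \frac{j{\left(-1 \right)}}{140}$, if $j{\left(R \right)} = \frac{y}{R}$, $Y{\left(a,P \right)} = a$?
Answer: $- \frac{96}{35} \approx -2.7429$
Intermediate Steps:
$y = -6$
$j{\left(R \right)} = - \frac{6}{R}$
$\left(-65 + Y{\left(1,4 \right)}\right) \frac{j{\left(-1 \right)}}{140} = \left(-65 + 1\right) \frac{\left(-6\right) \frac{1}{-1}}{140} = - 64 \left(-6\right) \left(-1\right) \frac{1}{140} = - 64 \cdot 6 \cdot \frac{1}{140} = \left(-64\right) \frac{3}{70} = - \frac{96}{35}$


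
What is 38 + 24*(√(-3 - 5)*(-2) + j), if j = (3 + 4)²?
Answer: 1214 - 96*I*√2 ≈ 1214.0 - 135.76*I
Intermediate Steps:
j = 49 (j = 7² = 49)
38 + 24*(√(-3 - 5)*(-2) + j) = 38 + 24*(√(-3 - 5)*(-2) + 49) = 38 + 24*(√(-8)*(-2) + 49) = 38 + 24*((2*I*√2)*(-2) + 49) = 38 + 24*(-4*I*√2 + 49) = 38 + 24*(49 - 4*I*√2) = 38 + (1176 - 96*I*√2) = 1214 - 96*I*√2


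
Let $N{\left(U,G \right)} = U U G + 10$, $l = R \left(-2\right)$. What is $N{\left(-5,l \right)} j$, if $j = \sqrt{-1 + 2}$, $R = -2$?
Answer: $110$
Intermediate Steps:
$l = 4$ ($l = \left(-2\right) \left(-2\right) = 4$)
$j = 1$ ($j = \sqrt{1} = 1$)
$N{\left(U,G \right)} = 10 + G U^{2}$ ($N{\left(U,G \right)} = U^{2} G + 10 = G U^{2} + 10 = 10 + G U^{2}$)
$N{\left(-5,l \right)} j = \left(10 + 4 \left(-5\right)^{2}\right) 1 = \left(10 + 4 \cdot 25\right) 1 = \left(10 + 100\right) 1 = 110 \cdot 1 = 110$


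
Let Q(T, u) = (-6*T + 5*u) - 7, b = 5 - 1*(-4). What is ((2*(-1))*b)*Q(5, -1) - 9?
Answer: 747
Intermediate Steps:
b = 9 (b = 5 + 4 = 9)
Q(T, u) = -7 - 6*T + 5*u
((2*(-1))*b)*Q(5, -1) - 9 = ((2*(-1))*9)*(-7 - 6*5 + 5*(-1)) - 9 = (-2*9)*(-7 - 30 - 5) - 9 = -18*(-42) - 9 = 756 - 9 = 747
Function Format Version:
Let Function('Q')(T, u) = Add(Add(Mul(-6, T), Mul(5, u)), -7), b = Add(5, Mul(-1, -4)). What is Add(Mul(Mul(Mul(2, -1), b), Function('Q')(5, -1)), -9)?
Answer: 747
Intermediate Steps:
b = 9 (b = Add(5, 4) = 9)
Function('Q')(T, u) = Add(-7, Mul(-6, T), Mul(5, u))
Add(Mul(Mul(Mul(2, -1), b), Function('Q')(5, -1)), -9) = Add(Mul(Mul(Mul(2, -1), 9), Add(-7, Mul(-6, 5), Mul(5, -1))), -9) = Add(Mul(Mul(-2, 9), Add(-7, -30, -5)), -9) = Add(Mul(-18, -42), -9) = Add(756, -9) = 747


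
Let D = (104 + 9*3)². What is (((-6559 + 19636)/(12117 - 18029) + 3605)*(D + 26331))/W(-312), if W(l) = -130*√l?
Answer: 231591453259*I*√78/29973840 ≈ 68238.0*I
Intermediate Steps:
D = 17161 (D = (104 + 27)² = 131² = 17161)
(((-6559 + 19636)/(12117 - 18029) + 3605)*(D + 26331))/W(-312) = (((-6559 + 19636)/(12117 - 18029) + 3605)*(17161 + 26331))/((-260*I*√78)) = ((13077/(-5912) + 3605)*43492)/((-260*I*√78)) = ((13077*(-1/5912) + 3605)*43492)/((-260*I*√78)) = ((-13077/5912 + 3605)*43492)*(I*√78/20280) = ((21299683/5912)*43492)*(I*√78/20280) = 231591453259*(I*√78/20280)/1478 = 231591453259*I*√78/29973840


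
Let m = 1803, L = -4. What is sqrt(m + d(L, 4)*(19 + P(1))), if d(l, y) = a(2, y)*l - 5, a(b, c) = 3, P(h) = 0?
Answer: 2*sqrt(370) ≈ 38.471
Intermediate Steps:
d(l, y) = -5 + 3*l (d(l, y) = 3*l - 5 = -5 + 3*l)
sqrt(m + d(L, 4)*(19 + P(1))) = sqrt(1803 + (-5 + 3*(-4))*(19 + 0)) = sqrt(1803 + (-5 - 12)*19) = sqrt(1803 - 17*19) = sqrt(1803 - 323) = sqrt(1480) = 2*sqrt(370)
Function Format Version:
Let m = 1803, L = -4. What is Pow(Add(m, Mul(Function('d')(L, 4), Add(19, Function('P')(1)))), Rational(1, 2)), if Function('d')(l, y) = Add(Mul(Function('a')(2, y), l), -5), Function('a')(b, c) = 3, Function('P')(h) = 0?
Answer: Mul(2, Pow(370, Rational(1, 2))) ≈ 38.471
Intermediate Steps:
Function('d')(l, y) = Add(-5, Mul(3, l)) (Function('d')(l, y) = Add(Mul(3, l), -5) = Add(-5, Mul(3, l)))
Pow(Add(m, Mul(Function('d')(L, 4), Add(19, Function('P')(1)))), Rational(1, 2)) = Pow(Add(1803, Mul(Add(-5, Mul(3, -4)), Add(19, 0))), Rational(1, 2)) = Pow(Add(1803, Mul(Add(-5, -12), 19)), Rational(1, 2)) = Pow(Add(1803, Mul(-17, 19)), Rational(1, 2)) = Pow(Add(1803, -323), Rational(1, 2)) = Pow(1480, Rational(1, 2)) = Mul(2, Pow(370, Rational(1, 2)))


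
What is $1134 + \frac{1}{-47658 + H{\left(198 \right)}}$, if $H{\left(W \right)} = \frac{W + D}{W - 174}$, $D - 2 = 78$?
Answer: $\frac{648372426}{571757} \approx 1134.0$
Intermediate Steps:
$D = 80$ ($D = 2 + 78 = 80$)
$H{\left(W \right)} = \frac{80 + W}{-174 + W}$ ($H{\left(W \right)} = \frac{W + 80}{W - 174} = \frac{80 + W}{-174 + W}$)
$1134 + \frac{1}{-47658 + H{\left(198 \right)}} = 1134 + \frac{1}{-47658 + \frac{80 + 198}{-174 + 198}} = 1134 + \frac{1}{-47658 + \frac{1}{24} \cdot 278} = 1134 + \frac{1}{-47658 + \frac{139}{12}} = 1134 + \frac{1}{- \frac{571757}{12}} = 1134 - \frac{12}{571757} = \frac{648372426}{571757}$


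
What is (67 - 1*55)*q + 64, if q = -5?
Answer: 4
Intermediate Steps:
(67 - 1*55)*q + 64 = (67 - 1*55)*(-5) + 64 = (67 - 55)*(-5) + 64 = 12*(-5) + 64 = -60 + 64 = 4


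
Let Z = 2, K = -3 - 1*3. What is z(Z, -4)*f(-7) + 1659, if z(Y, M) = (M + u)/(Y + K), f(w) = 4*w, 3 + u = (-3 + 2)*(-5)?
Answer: 1645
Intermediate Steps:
K = -6 (K = -3 - 3 = -6)
u = 2 (u = -3 + (-3 + 2)*(-5) = -3 - 1*(-5) = -3 + 5 = 2)
z(Y, M) = (2 + M)/(-6 + Y) (z(Y, M) = (M + 2)/(Y - 6) = (2 + M)/(-6 + Y))
z(Z, -4)*f(-7) + 1659 = ((2 - 4)/(-6 + 2))*(4*(-7)) + 1659 = (-2/(-4))*(-28) + 1659 = -¼*(-2)*(-28) + 1659 = (½)*(-28) + 1659 = -14 + 1659 = 1645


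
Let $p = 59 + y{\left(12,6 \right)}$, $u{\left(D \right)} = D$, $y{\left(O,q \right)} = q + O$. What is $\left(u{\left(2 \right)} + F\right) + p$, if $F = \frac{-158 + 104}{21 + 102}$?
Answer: $\frac{3221}{41} \approx 78.561$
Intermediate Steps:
$y{\left(O,q \right)} = O + q$
$F = - \frac{18}{41}$ ($F = - \frac{54}{123} = \left(-54\right) \frac{1}{123} = - \frac{18}{41} \approx -0.43902$)
$p = 77$ ($p = 59 + \left(12 + 6\right) = 59 + 18 = 77$)
$\left(u{\left(2 \right)} + F\right) + p = \left(2 - \frac{18}{41}\right) + 77 = \frac{64}{41} + 77 = \frac{3221}{41}$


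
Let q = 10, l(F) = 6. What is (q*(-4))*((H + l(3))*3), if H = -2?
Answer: -480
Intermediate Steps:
(q*(-4))*((H + l(3))*3) = (10*(-4))*((-2 + 6)*3) = -160*3 = -40*12 = -480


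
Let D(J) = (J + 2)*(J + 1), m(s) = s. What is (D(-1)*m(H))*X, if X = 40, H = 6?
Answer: 0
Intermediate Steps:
D(J) = (1 + J)*(2 + J) (D(J) = (2 + J)*(1 + J) = (1 + J)*(2 + J))
(D(-1)*m(H))*X = ((2 + (-1)² + 3*(-1))*6)*40 = ((2 + 1 - 3)*6)*40 = (0*6)*40 = 0*40 = 0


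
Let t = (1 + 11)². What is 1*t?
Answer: 144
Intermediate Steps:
t = 144 (t = 12² = 144)
1*t = 1*144 = 144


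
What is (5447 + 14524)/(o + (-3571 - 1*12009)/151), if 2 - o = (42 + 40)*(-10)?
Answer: 430803/15506 ≈ 27.783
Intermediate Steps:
o = 822 (o = 2 - (42 + 40)*(-10) = 2 - 82*(-10) = 2 - 1*(-820) = 2 + 820 = 822)
(5447 + 14524)/(o + (-3571 - 1*12009)/151) = (5447 + 14524)/(822 + (-3571 - 1*12009)/151) = 19971/(822 + (-3571 - 12009)*(1/151)) = 19971/(822 - 15580*1/151) = 19971/(822 - 15580/151) = 19971/(108542/151) = 19971*(151/108542) = 430803/15506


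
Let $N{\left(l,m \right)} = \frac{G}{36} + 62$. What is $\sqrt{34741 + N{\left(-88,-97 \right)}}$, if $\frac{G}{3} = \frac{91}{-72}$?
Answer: $\frac{\sqrt{180418206}}{72} \approx 186.56$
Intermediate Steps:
$G = - \frac{91}{24}$ ($G = 3 \frac{91}{-72} = 3 \cdot 91 \left(- \frac{1}{72}\right) = 3 \left(- \frac{91}{72}\right) = - \frac{91}{24} \approx -3.7917$)
$N{\left(l,m \right)} = \frac{53477}{864}$ ($N{\left(l,m \right)} = - \frac{91}{24 \cdot 36} + 62 = \left(- \frac{91}{24}\right) \frac{1}{36} + 62 = - \frac{91}{864} + 62 = \frac{53477}{864}$)
$\sqrt{34741 + N{\left(-88,-97 \right)}} = \sqrt{34741 + \frac{53477}{864}} = \sqrt{\frac{30069701}{864}} = \frac{\sqrt{180418206}}{72}$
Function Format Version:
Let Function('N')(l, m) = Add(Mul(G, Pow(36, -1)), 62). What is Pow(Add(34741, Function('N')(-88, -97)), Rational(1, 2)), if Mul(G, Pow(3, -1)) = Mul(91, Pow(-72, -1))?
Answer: Mul(Rational(1, 72), Pow(180418206, Rational(1, 2))) ≈ 186.56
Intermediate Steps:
G = Rational(-91, 24) (G = Mul(3, Mul(91, Pow(-72, -1))) = Mul(3, Mul(91, Rational(-1, 72))) = Mul(3, Rational(-91, 72)) = Rational(-91, 24) ≈ -3.7917)
Function('N')(l, m) = Rational(53477, 864) (Function('N')(l, m) = Add(Mul(Rational(-91, 24), Pow(36, -1)), 62) = Add(Mul(Rational(-91, 24), Rational(1, 36)), 62) = Add(Rational(-91, 864), 62) = Rational(53477, 864))
Pow(Add(34741, Function('N')(-88, -97)), Rational(1, 2)) = Pow(Add(34741, Rational(53477, 864)), Rational(1, 2)) = Pow(Rational(30069701, 864), Rational(1, 2)) = Mul(Rational(1, 72), Pow(180418206, Rational(1, 2)))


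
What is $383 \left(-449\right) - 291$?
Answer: $-172258$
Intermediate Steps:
$383 \left(-449\right) - 291 = -171967 - 291 = -172258$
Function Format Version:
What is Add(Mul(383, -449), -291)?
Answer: -172258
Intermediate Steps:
Add(Mul(383, -449), -291) = Add(-171967, -291) = -172258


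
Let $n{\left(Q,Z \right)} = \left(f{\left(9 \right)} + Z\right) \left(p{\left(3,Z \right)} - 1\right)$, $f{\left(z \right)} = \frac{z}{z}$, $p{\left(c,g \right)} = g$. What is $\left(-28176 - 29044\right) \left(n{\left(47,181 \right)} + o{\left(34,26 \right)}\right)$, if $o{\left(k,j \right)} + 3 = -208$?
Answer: $-1862453780$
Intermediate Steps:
$o{\left(k,j \right)} = -211$ ($o{\left(k,j \right)} = -3 - 208 = -211$)
$f{\left(z \right)} = 1$
$n{\left(Q,Z \right)} = \left(1 + Z\right) \left(-1 + Z\right)$ ($n{\left(Q,Z \right)} = \left(1 + Z\right) \left(Z - 1\right) = \left(1 + Z\right) \left(-1 + Z\right)$)
$\left(-28176 - 29044\right) \left(n{\left(47,181 \right)} + o{\left(34,26 \right)}\right) = \left(-28176 - 29044\right) \left(\left(-1 + 181^{2}\right) - 211\right) = - 57220 \left(\left(-1 + 32761\right) - 211\right) = - 57220 \left(32760 - 211\right) = \left(-57220\right) 32549 = -1862453780$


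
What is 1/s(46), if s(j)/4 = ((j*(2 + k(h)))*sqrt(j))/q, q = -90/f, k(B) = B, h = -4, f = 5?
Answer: 9*sqrt(46)/8464 ≈ 0.0072118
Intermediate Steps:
q = -18 (q = -90/5 = -90*1/5 = -18)
s(j) = 4*j**(3/2)/9 (s(j) = 4*(((j*(2 - 4))*sqrt(j))/(-18)) = 4*(((j*(-2))*sqrt(j))*(-1/18)) = 4*(((-2*j)*sqrt(j))*(-1/18)) = 4*(-2*j**(3/2)*(-1/18)) = 4*(j**(3/2)/9) = 4*j**(3/2)/9)
1/s(46) = 1/(4*46**(3/2)/9) = 1/(4*(46*sqrt(46))/9) = 1/(184*sqrt(46)/9) = 9*sqrt(46)/8464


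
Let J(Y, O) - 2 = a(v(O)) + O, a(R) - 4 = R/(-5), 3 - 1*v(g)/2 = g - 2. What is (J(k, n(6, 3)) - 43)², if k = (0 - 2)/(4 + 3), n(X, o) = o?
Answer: 30276/25 ≈ 1211.0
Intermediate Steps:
v(g) = 10 - 2*g (v(g) = 6 - 2*(g - 2) = 6 - 2*(-2 + g) = 6 + (4 - 2*g) = 10 - 2*g)
a(R) = 4 - R/5 (a(R) = 4 + R/(-5) = 4 + R*(-⅕) = 4 - R/5)
k = -2/7 ≈ -0.28571
J(Y, O) = 4 + 7*O/5 (J(Y, O) = 2 + ((4 - (10 - 2*O)/5) + O) = 2 + ((4 + (-2 + 2*O/5)) + O) = 2 + ((2 + 2*O/5) + O) = 2 + (2 + 7*O/5) = 4 + 7*O/5)
(J(k, n(6, 3)) - 43)² = ((4 + (7/5)*3) - 43)² = ((4 + 21/5) - 43)² = (41/5 - 43)² = (-174/5)² = 30276/25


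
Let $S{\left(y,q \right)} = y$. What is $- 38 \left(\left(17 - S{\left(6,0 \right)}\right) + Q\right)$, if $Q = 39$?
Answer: $-1900$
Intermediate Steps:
$- 38 \left(\left(17 - S{\left(6,0 \right)}\right) + Q\right) = - 38 \left(\left(17 - 6\right) + 39\right) = - 38 \left(11 + 39\right) = \left(-38\right) 50 = -1900$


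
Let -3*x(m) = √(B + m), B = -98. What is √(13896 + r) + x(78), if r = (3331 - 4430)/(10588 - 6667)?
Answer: √213636143757/3921 - 2*I*√5/3 ≈ 117.88 - 1.4907*I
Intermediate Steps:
x(m) = -√(-98 + m)/3
r = -1099/3921 ≈ -0.28029
√(13896 + r) + x(78) = √(13896 - 1099/3921) - √(-98 + 78)/3 = √(54485117/3921) - 2*I*√5/3 = √213636143757/3921 - 2*I*√5/3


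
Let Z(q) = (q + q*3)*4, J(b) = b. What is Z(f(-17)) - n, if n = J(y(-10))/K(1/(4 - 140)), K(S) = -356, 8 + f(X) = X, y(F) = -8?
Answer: -35602/89 ≈ -400.02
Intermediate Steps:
f(X) = -8 + X
Z(q) = 16*q (Z(q) = (q + 3*q)*4 = (4*q)*4 = 16*q)
n = 2/89 (n = -8/(-356) = -8*(-1/356) = 2/89 ≈ 0.022472)
Z(f(-17)) - n = 16*(-8 - 17) - 1*2/89 = 16*(-25) - 2/89 = -400 - 2/89 = -35602/89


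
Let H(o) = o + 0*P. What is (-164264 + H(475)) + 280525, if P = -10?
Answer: 116736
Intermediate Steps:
H(o) = o (H(o) = o + 0*(-10) = o + 0 = o)
(-164264 + H(475)) + 280525 = (-164264 + 475) + 280525 = -163789 + 280525 = 116736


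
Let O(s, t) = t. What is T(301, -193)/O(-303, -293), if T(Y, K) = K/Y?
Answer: 193/88193 ≈ 0.0021884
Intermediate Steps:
T(301, -193)/O(-303, -293) = -193/301/(-293) = -193*1/301*(-1/293) = -193/301*(-1/293) = 193/88193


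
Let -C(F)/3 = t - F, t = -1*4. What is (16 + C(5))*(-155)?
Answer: -6665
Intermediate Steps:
t = -4
C(F) = 12 + 3*F (C(F) = -3*(-4 - F) = 12 + 3*F)
(16 + C(5))*(-155) = (16 + (12 + 3*5))*(-155) = (16 + (12 + 15))*(-155) = (16 + 27)*(-155) = 43*(-155) = -6665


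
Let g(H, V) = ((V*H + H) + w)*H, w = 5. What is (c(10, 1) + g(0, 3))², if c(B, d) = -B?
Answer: 100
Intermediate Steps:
g(H, V) = H*(5 + H + H*V) (g(H, V) = ((V*H + H) + 5)*H = ((H*V + H) + 5)*H = ((H + H*V) + 5)*H = (5 + H + H*V)*H = H*(5 + H + H*V))
(c(10, 1) + g(0, 3))² = (-1*10 + 0*(5 + 0 + 0*3))² = (-10 + 0*(5 + 0 + 0))² = (-10 + 0*5)² = (-10 + 0)² = (-10)² = 100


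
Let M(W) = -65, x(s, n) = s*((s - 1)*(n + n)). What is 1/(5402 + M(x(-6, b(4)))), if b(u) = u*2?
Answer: 1/5337 ≈ 0.00018737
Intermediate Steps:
b(u) = 2*u
x(s, n) = 2*n*s*(-1 + s) (x(s, n) = s*((-1 + s)*(2*n)) = s*(2*n*(-1 + s)) = 2*n*s*(-1 + s))
1/(5402 + M(x(-6, b(4)))) = 1/(5402 - 65) = 1/5337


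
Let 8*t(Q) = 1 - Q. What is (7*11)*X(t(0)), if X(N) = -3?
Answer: -231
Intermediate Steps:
t(Q) = ⅛ - Q/8 (t(Q) = (1 - Q)/8 = ⅛ - Q/8)
(7*11)*X(t(0)) = (7*11)*(-3) = 77*(-3) = -231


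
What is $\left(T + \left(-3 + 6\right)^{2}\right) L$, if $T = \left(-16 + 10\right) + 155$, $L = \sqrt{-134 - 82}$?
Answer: $948 i \sqrt{6} \approx 2322.1 i$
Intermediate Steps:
$L = 6 i \sqrt{6}$ ($L = \sqrt{-216} = 6 i \sqrt{6} \approx 14.697 i$)
$T = 149$ ($T = -6 + 155 = 149$)
$\left(T + \left(-3 + 6\right)^{2}\right) L = \left(149 + \left(-3 + 6\right)^{2}\right) 6 i \sqrt{6} = \left(149 + 3^{2}\right) 6 i \sqrt{6} = \left(149 + 9\right) 6 i \sqrt{6} = 158 \cdot 6 i \sqrt{6} = 948 i \sqrt{6}$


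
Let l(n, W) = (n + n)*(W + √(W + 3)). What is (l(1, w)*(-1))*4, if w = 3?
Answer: -24 - 8*√6 ≈ -43.596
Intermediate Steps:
l(n, W) = 2*n*(W + √(3 + W)) (l(n, W) = (2*n)*(W + √(3 + W)) = 2*n*(W + √(3 + W)))
(l(1, w)*(-1))*4 = ((2*1*(3 + √(3 + 3)))*(-1))*4 = ((2*1*(3 + √6))*(-1))*4 = ((6 + 2*√6)*(-1))*4 = (-6 - 2*√6)*4 = -24 - 8*√6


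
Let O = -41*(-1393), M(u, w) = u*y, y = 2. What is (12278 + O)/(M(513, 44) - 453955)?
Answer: -69391/452929 ≈ -0.15320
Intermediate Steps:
M(u, w) = 2*u (M(u, w) = u*2 = 2*u)
O = 57113
(12278 + O)/(M(513, 44) - 453955) = (12278 + 57113)/(2*513 - 453955) = 69391/(1026 - 453955) = 69391/(-452929) = 69391*(-1/452929) = -69391/452929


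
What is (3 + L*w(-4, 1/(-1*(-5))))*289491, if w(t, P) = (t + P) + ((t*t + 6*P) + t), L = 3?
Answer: 45160596/5 ≈ 9.0321e+6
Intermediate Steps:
w(t, P) = t**2 + 2*t + 7*P (w(t, P) = (P + t) + ((t**2 + 6*P) + t) = (P + t) + (t + t**2 + 6*P) = t**2 + 2*t + 7*P)
(3 + L*w(-4, 1/(-1*(-5))))*289491 = (3 + 3*((-4)**2 + 2*(-4) + 7/((-1*(-5)))))*289491 = (3 + 3*(16 - 8 + 7/5))*289491 = (3 + 3*(47/5))*289491 = (3 + 141/5)*289491 = (156/5)*289491 = 45160596/5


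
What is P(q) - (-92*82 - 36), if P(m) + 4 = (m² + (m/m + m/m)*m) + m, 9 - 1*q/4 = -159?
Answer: 461176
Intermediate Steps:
q = 672 (q = 36 - 4*(-159) = 36 + 636 = 672)
P(m) = -4 + m² + 3*m (P(m) = -4 + ((m² + (m/m + m/m)*m) + m) = -4 + ((m² + (1 + 1)*m) + m) = -4 + ((m² + 2*m) + m) = -4 + (m² + 3*m) = -4 + m² + 3*m)
P(q) - (-92*82 - 36) = (-4 + 672² + 3*672) - (-92*82 - 36) = (-4 + 451584 + 2016) - (-7544 - 36) = 453596 - 1*(-7580) = 453596 + 7580 = 461176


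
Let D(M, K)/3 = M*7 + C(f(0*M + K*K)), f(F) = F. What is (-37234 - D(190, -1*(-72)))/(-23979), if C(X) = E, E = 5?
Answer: 41239/23979 ≈ 1.7198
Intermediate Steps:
C(X) = 5
D(M, K) = 15 + 21*M (D(M, K) = 3*(M*7 + 5) = 3*(7*M + 5) = 3*(5 + 7*M) = 15 + 21*M)
(-37234 - D(190, -1*(-72)))/(-23979) = (-37234 - (15 + 21*190))/(-23979) = (-37234 - (15 + 3990))*(-1/23979) = (-37234 - 1*4005)*(-1/23979) = (-37234 - 4005)*(-1/23979) = -41239*(-1/23979) = 41239/23979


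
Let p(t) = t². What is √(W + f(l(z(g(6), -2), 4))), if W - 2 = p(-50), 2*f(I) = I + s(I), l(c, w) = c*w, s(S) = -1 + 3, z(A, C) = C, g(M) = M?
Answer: 7*√51 ≈ 49.990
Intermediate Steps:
s(S) = 2
f(I) = 1 + I/2 (f(I) = (I + 2)/2 = (2 + I)/2 = 1 + I/2)
W = 2502 (W = 2 + (-50)² = 2 + 2500 = 2502)
√(W + f(l(z(g(6), -2), 4))) = √(2502 + (1 + (-2*4)/2)) = √(2502 + (1 + (½)*(-8))) = √(2502 + (1 - 4)) = √(2502 - 3) = √2499 = 7*√51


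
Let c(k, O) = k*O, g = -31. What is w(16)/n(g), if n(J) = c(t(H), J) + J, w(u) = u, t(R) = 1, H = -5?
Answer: -8/31 ≈ -0.25806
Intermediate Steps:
c(k, O) = O*k
n(J) = 2*J (n(J) = J*1 + J = J + J = 2*J)
w(16)/n(g) = 16/((2*(-31))) = 16/(-62) = 16*(-1/62) = -8/31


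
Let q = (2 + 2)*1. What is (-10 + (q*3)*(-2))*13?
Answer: -442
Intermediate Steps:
q = 4 (q = 4*1 = 4)
(-10 + (q*3)*(-2))*13 = (-10 + (4*3)*(-2))*13 = (-10 + 12*(-2))*13 = (-10 - 24)*13 = -34*13 = -442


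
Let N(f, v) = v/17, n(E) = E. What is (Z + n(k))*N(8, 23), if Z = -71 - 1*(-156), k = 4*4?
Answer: 2323/17 ≈ 136.65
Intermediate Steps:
k = 16
N(f, v) = v/17 (N(f, v) = v*(1/17) = v/17)
Z = 85 (Z = -71 + 156 = 85)
(Z + n(k))*N(8, 23) = (85 + 16)*((1/17)*23) = 101*(23/17) = 2323/17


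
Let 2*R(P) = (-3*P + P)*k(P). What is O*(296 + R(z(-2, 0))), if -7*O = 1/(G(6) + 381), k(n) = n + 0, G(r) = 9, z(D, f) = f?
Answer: -148/1365 ≈ -0.10842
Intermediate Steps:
k(n) = n
R(P) = -P² (R(P) = ((-3*P + P)*P)/2 = ((-2*P)*P)/2 = (-2*P²)/2 = -P²)
O = -1/2730 (O = -1/(7*(9 + 381)) = -⅐/390 = -⅐*1/390 = -1/2730 ≈ -0.00036630)
O*(296 + R(z(-2, 0))) = -(296 - 1*0²)/2730 = -(296 - 1*0)/2730 = -(296 + 0)/2730 = -1/2730*296 = -148/1365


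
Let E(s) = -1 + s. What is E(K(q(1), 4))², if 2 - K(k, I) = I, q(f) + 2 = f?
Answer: 9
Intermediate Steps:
q(f) = -2 + f
K(k, I) = 2 - I
E(K(q(1), 4))² = (-1 + (2 - 1*4))² = (-1 + (2 - 4))² = (-1 - 2)² = (-3)² = 9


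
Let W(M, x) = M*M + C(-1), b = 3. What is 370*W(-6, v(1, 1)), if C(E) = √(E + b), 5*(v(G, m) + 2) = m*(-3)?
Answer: 13320 + 370*√2 ≈ 13843.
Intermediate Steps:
v(G, m) = -2 - 3*m/5 (v(G, m) = -2 + (m*(-3))/5 = -2 + (-3*m)/5 = -2 - 3*m/5)
C(E) = √(3 + E) (C(E) = √(E + 3) = √(3 + E))
W(M, x) = √2 + M² (W(M, x) = M*M + √(3 - 1) = M² + √2 = √2 + M²)
370*W(-6, v(1, 1)) = 370*(√2 + (-6)²) = 370*(√2 + 36) = 370*(36 + √2) = 13320 + 370*√2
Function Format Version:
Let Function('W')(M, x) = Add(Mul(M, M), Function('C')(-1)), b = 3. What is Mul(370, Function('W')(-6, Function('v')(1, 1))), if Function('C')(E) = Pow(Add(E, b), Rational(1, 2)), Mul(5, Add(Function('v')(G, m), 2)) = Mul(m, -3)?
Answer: Add(13320, Mul(370, Pow(2, Rational(1, 2)))) ≈ 13843.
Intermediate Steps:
Function('v')(G, m) = Add(-2, Mul(Rational(-3, 5), m)) (Function('v')(G, m) = Add(-2, Mul(Rational(1, 5), Mul(m, -3))) = Add(-2, Mul(Rational(1, 5), Mul(-3, m))) = Add(-2, Mul(Rational(-3, 5), m)))
Function('C')(E) = Pow(Add(3, E), Rational(1, 2)) (Function('C')(E) = Pow(Add(E, 3), Rational(1, 2)) = Pow(Add(3, E), Rational(1, 2)))
Function('W')(M, x) = Add(Pow(2, Rational(1, 2)), Pow(M, 2)) (Function('W')(M, x) = Add(Mul(M, M), Pow(Add(3, -1), Rational(1, 2))) = Add(Pow(M, 2), Pow(2, Rational(1, 2))) = Add(Pow(2, Rational(1, 2)), Pow(M, 2)))
Mul(370, Function('W')(-6, Function('v')(1, 1))) = Mul(370, Add(Pow(2, Rational(1, 2)), Pow(-6, 2))) = Mul(370, Add(Pow(2, Rational(1, 2)), 36)) = Mul(370, Add(36, Pow(2, Rational(1, 2)))) = Add(13320, Mul(370, Pow(2, Rational(1, 2))))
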